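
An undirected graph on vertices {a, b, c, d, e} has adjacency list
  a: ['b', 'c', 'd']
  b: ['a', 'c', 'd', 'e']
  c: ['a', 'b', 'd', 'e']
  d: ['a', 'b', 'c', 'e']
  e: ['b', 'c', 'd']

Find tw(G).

A width-3 tree decomposition is:
Bags: B1 = {a, b, c, d}  B2 = {b, c, d, e}
Tree: B1–B2
The largest bag has 4 vertices, giving width 3; this decomposition certifies tw(G) ≤ 3. On the other hand G contains the 4-clique {b, c, d, e}. A clique must lie in a single bag of any decomposition, so no decomposition can have width below 3. Combining the bounds, tw(G) = 3.

3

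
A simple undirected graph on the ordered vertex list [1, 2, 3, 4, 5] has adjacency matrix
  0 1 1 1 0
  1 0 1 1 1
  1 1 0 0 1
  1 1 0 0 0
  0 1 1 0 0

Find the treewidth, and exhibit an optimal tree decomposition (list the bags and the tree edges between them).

Every bag has size at most 3, so the width is 3 − 1 = 2 and tw(G) ≤ 2. On the other hand G contains the 3-clique {1, 2, 3}. A clique must lie in a single bag of any decomposition, so no decomposition can have width below 2. Combining the bounds, tw(G) = 2.

Treewidth 2.
One such decomposition:
Bags: B1 = {1, 2, 3}  B2 = {1, 2, 4}  B3 = {2, 3, 5}
Tree: B1–B2, B1–B3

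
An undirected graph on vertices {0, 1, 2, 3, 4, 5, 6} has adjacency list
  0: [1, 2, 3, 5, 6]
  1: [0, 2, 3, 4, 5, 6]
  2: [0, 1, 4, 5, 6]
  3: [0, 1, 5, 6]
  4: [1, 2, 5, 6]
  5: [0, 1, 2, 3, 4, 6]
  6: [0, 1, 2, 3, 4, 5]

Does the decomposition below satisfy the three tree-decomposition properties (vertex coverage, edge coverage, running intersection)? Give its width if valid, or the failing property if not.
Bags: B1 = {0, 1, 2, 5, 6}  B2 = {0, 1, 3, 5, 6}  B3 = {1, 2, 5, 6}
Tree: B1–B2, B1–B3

A tree decomposition must satisfy three properties: every vertex lies in some bag; for every edge, both endpoints lie together in some bag; and for every vertex, the bags containing it form a connected subtree. Here vertex 4 appears in no bag, so the decomposition is invalid.

No — vertex 4 appears in no bag.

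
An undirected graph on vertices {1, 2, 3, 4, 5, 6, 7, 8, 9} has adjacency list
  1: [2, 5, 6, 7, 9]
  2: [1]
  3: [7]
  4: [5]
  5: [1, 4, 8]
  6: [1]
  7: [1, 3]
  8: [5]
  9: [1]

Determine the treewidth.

1

A width-1 tree decomposition is:
Bags: B1 = {1, 5}  B2 = {1, 2}  B3 = {4, 5}  B4 = {1, 7}  B5 = {5, 8}  B6 = {1, 9}  B7 = {3, 7}  B8 = {1, 6}
Tree: B1–B2, B1–B3, B2–B4, B3–B5, B1–B6, B4–B7, B4–B8
Every bag has size at most 2, so the width is 2 − 1 = 1 and tw(G) ≤ 1. Any graph with an edge has treewidth ≥ 1, and G has the edge 5–1. The upper and lower bounds meet at 1, so that is the treewidth.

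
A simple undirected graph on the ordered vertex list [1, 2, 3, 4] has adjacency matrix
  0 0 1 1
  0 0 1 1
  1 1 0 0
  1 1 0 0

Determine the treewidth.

A width-2 tree decomposition is:
Bags: B1 = {2, 3, 4}  B2 = {1, 3, 4}
Tree: B1–B2
The largest bag has 3 vertices, giving width 2; this decomposition certifies tw(G) ≤ 2. Since 3–2–4–1–3 is a cycle in G, G is not acyclic. Forests are exactly the graphs of treewidth ≤ 1, so tw(G) ≥ 2. Therefore the treewidth is 2.

2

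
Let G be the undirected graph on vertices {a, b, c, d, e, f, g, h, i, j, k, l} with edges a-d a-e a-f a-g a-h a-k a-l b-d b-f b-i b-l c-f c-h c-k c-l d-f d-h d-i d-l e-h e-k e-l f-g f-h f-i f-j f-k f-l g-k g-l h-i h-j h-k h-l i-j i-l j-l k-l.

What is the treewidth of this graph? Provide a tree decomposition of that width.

Treewidth 4.
Bags: B1 = {a, f, h, k, l}  B2 = {a, d, f, h, l}  B3 = {c, f, h, k, l}  B4 = {a, f, g, k, l}  B5 = {d, f, h, i, l}  B6 = {a, e, h, k, l}  B7 = {b, d, f, i, l}  B8 = {f, h, i, j, l}
Tree: B1–B2, B1–B3, B1–B4, B2–B5, B1–B6, B5–B7, B5–B8

Every bag has size at most 5, so the width is 5 − 1 = 4 and tw(G) ≤ 4. Conversely, {a, e, h, k, l} is a clique of size 5, and the vertices of any clique must share a bag in every tree decomposition; so some bag has ≥ 5 vertices and tw(G) ≥ 4. Hence tw(G) = 4 exactly.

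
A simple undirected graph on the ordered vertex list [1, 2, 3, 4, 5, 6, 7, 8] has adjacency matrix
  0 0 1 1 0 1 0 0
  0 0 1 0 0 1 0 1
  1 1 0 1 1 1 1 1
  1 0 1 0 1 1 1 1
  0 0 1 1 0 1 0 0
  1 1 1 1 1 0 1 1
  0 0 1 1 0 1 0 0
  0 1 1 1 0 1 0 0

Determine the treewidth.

3

A width-3 tree decomposition is:
Bags: B1 = {3, 4, 5, 6}  B2 = {3, 4, 6, 7}  B3 = {3, 4, 6, 8}  B4 = {1, 3, 4, 6}  B5 = {2, 3, 6, 8}
Tree: B1–B2, B1–B3, B1–B4, B3–B5
Every bag has size at most 4, so the width is 4 − 1 = 3 and tw(G) ≤ 3. For the lower bound, the 4 vertices {2, 3, 6, 8} are pairwise adjacent, and any tree decomposition puts a clique entirely inside one bag — forcing width ≥ 3. Combining the bounds, tw(G) = 3.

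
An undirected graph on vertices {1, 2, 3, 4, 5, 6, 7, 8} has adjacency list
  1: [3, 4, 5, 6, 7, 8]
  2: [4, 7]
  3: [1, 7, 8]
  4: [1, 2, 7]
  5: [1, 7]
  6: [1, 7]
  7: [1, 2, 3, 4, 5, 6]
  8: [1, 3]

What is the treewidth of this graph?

2

A width-2 tree decomposition is:
Bags: B1 = {2, 4, 7}  B2 = {1, 4, 7}  B3 = {1, 5, 7}  B4 = {1, 6, 7}  B5 = {1, 3, 7}  B6 = {1, 3, 8}
Tree: B1–B2, B2–B3, B2–B4, B3–B5, B5–B6
Every bag has size at most 3, so the width is 3 − 1 = 2 and tw(G) ≤ 2. For the lower bound, the 3 vertices {1, 3, 8} are pairwise adjacent, and any tree decomposition puts a clique entirely inside one bag — forcing width ≥ 2. Hence tw(G) = 2 exactly.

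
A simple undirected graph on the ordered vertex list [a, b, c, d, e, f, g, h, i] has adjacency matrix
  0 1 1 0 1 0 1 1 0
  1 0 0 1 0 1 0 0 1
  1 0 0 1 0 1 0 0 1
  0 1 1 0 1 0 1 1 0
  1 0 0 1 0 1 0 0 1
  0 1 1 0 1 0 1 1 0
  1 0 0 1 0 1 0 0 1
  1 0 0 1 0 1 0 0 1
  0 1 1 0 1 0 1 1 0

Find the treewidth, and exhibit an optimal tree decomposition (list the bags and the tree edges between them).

Treewidth 4.
Bags: B1 = {a, d, f, h, i}  B2 = {a, b, d, f, i}  B3 = {a, d, f, g, i}  B4 = {a, c, d, f, i}  B5 = {a, d, e, f, i}
Tree: B1–B2, B2–B3, B3–B4, B4–B5

The largest bag has 5 vertices, giving width 4; this decomposition certifies tw(G) ≤ 4. For the lower bound: the 5 vertex sets {a,h}, {b,d}, {g,i}, {f}, {c} are disjoint, each induces a connected subgraph, and every pair is joined by at least one edge of G. Contracting each set to a single vertex therefore yields K_{5} as a minor, and since treewidth is minor-monotone, tw(G) ≥ tw(K_{5}) = 4. Combining the bounds, tw(G) = 4.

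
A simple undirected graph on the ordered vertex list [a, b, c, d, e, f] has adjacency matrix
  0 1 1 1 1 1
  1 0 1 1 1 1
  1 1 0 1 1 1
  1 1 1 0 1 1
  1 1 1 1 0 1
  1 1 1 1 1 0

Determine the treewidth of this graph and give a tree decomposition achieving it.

Treewidth 5.
One optimal decomposition is:
Bags: B1 = {a, b, c, d, e, f}
Tree: (single bag)

A single bag containing all 6 vertices is trivially a valid decomposition of width 5. For the lower bound, the 6 vertices {a, b, c, d, e, f} are pairwise adjacent, and any tree decomposition puts a clique entirely inside one bag — forcing width ≥ 5. Therefore the treewidth is 5.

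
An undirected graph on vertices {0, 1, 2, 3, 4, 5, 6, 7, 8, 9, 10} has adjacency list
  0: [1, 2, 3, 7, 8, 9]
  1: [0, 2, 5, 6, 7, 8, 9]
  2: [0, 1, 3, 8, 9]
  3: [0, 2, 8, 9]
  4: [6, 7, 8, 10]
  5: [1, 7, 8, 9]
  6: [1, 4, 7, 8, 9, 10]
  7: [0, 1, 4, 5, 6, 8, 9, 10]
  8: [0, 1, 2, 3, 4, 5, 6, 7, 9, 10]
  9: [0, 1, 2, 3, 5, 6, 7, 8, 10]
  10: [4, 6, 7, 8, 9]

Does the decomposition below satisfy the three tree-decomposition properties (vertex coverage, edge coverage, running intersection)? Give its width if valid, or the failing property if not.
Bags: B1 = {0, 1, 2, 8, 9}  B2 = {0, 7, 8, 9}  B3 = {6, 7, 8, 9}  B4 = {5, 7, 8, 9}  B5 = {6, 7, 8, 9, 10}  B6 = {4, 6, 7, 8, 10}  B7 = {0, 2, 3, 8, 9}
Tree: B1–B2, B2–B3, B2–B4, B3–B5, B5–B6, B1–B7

A tree decomposition must satisfy three properties: every vertex lies in some bag; for every edge, both endpoints lie together in some bag; and for every vertex, the bags containing it form a connected subtree. Here edge (1,7) lies in no bag, so the decomposition is invalid.

No — edge (1,7) lies in no bag.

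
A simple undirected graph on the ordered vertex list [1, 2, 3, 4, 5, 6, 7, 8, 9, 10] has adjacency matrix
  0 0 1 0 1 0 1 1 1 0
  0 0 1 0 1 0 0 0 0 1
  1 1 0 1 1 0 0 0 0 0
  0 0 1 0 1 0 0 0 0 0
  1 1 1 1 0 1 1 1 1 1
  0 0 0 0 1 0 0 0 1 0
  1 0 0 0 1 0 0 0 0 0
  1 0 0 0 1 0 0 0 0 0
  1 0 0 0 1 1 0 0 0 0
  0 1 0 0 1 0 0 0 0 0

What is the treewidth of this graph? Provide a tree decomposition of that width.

Treewidth 2.
One optimal decomposition is:
Bags: B1 = {1, 5, 8}  B2 = {1, 5, 7}  B3 = {1, 3, 5}  B4 = {1, 5, 9}  B5 = {5, 6, 9}  B6 = {2, 3, 5}  B7 = {2, 5, 10}  B8 = {3, 4, 5}
Tree: B1–B2, B2–B3, B3–B4, B4–B5, B3–B6, B6–B7, B3–B8

The largest bag has 3 vertices, giving width 2; this decomposition certifies tw(G) ≤ 2. For the lower bound, the 3 vertices {1, 5, 8} are pairwise adjacent, and any tree decomposition puts a clique entirely inside one bag — forcing width ≥ 2. Therefore the treewidth is 2.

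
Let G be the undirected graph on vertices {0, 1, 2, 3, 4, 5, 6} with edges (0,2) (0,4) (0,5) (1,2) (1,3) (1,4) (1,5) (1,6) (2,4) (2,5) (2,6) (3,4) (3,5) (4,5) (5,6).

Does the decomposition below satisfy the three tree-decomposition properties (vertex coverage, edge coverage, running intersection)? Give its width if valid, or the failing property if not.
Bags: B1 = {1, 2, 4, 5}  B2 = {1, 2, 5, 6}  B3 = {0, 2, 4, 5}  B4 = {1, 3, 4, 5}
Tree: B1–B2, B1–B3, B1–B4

Yes; width 3.

Every vertex of G appears in some bag (union = {0, 1, 2, 3, 4, 5, 6}); every edge is covered by a bag; and for each vertex v the set of bags containing v is connected in the bag tree. The decomposition is therefore valid. The largest bag has 4 vertices, so the width is 3.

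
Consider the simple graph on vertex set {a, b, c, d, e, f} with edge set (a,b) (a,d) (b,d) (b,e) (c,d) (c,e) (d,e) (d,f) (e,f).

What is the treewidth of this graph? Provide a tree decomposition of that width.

The largest bag has 3 vertices, giving width 2; this decomposition certifies tw(G) ≤ 2. For the lower bound, the 3 vertices {c, d, e} are pairwise adjacent, and any tree decomposition puts a clique entirely inside one bag — forcing width ≥ 2. Therefore the treewidth is 2.

Treewidth 2.
Bags: B1 = {a, b, d}  B2 = {b, d, e}  B3 = {d, e, f}  B4 = {c, d, e}
Tree: B1–B2, B2–B3, B3–B4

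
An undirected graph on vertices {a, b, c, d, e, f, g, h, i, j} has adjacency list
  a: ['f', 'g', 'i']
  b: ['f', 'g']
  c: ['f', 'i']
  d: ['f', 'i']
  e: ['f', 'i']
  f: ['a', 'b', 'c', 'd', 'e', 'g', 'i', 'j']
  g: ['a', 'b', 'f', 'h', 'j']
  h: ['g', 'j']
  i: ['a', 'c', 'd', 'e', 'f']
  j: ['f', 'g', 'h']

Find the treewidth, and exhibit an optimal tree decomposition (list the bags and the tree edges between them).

Treewidth 2.
Bags: B1 = {f, g, j}  B2 = {a, f, g}  B3 = {a, f, i}  B4 = {b, f, g}  B5 = {g, h, j}  B6 = {c, f, i}  B7 = {e, f, i}  B8 = {d, f, i}
Tree: B1–B2, B2–B3, B1–B4, B1–B5, B3–B6, B6–B7, B6–B8

Each bag holds 3 vertices, so the decomposition has width 2, which upper-bounds the treewidth. For the lower bound, the 3 vertices {g, h, j} are pairwise adjacent, and any tree decomposition puts a clique entirely inside one bag — forcing width ≥ 2. The upper and lower bounds meet at 2, so that is the treewidth.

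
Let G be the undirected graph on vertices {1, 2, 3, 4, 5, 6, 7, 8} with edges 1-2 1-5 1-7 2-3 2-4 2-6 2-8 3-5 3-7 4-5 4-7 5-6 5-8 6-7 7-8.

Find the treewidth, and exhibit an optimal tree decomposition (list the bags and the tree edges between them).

Treewidth 3.
One such decomposition:
Bags: B1 = {2, 4, 5, 7}  B2 = {2, 5, 7, 8}  B3 = {2, 3, 5, 7}  B4 = {1, 2, 5, 7}  B5 = {2, 5, 6, 7}
Tree: B1–B2, B2–B3, B3–B4, B4–B5

Each bag holds 4 vertices, so the decomposition has width 3, which upper-bounds the treewidth. For the lower bound: the 4 vertex sets {2,4}, {5,8}, {7}, {3} are disjoint, each induces a connected subgraph, and every pair is joined by at least one edge of G. Contracting each set to a single vertex therefore yields K_{4} as a minor, and since treewidth is minor-monotone, tw(G) ≥ tw(K_{4}) = 3. Combining the bounds, tw(G) = 3.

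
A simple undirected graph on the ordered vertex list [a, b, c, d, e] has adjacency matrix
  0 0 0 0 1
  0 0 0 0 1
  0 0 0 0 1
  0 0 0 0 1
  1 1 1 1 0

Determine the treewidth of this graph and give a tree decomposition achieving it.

The largest bag has 2 vertices, giving width 1; this decomposition certifies tw(G) ≤ 1. Any graph with an edge has treewidth ≥ 1, and G has the edge d–e. The upper and lower bounds meet at 1, so that is the treewidth.

Treewidth 1.
Bags: B1 = {d, e}  B2 = {b, e}  B3 = {a, e}  B4 = {c, e}
Tree: B1–B2, B2–B3, B3–B4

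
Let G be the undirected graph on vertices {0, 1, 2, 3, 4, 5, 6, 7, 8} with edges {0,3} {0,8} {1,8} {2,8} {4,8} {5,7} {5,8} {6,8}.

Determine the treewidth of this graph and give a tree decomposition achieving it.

Treewidth 1.
One such decomposition:
Bags: B1 = {2, 8}  B2 = {6, 8}  B3 = {1, 8}  B4 = {0, 8}  B5 = {4, 8}  B6 = {0, 3}  B7 = {5, 8}  B8 = {5, 7}
Tree: B1–B2, B1–B3, B3–B4, B4–B5, B4–B6, B5–B7, B7–B8

Each bag holds 2 vertices, so the decomposition has width 1, which upper-bounds the treewidth. Since G has at least one edge (e.g. 8–2), it is not an edgeless graph, so tw(G) ≥ 1. The upper and lower bounds meet at 1, so that is the treewidth.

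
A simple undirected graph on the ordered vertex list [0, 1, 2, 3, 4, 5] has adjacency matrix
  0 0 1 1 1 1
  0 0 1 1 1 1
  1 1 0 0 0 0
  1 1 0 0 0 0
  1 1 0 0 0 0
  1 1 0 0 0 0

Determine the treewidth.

A width-2 tree decomposition is:
Bags: B1 = {0, 1, 3}  B2 = {0, 1, 4}  B3 = {0, 1, 2}  B4 = {0, 1, 5}
Tree: B1–B2, B2–B3, B3–B4
Every bag has size at most 3, so the width is 3 − 1 = 2 and tw(G) ≤ 2. For the lower bound, G contains the cycle 3–0–4–1–3, so G is not a forest; only forests have treewidth ≤ 1, hence tw(G) ≥ 2. Hence tw(G) = 2 exactly.

2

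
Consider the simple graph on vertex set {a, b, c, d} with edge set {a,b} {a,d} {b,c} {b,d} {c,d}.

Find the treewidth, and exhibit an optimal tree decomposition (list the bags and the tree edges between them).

Treewidth 2.
Bags: B1 = {b, c, d}  B2 = {a, b, d}
Tree: B1–B2

Each bag holds 3 vertices, so the decomposition has width 2, which upper-bounds the treewidth. On the other hand G contains the 3-clique {b, c, d}. A clique must lie in a single bag of any decomposition, so no decomposition can have width below 2. Therefore the treewidth is 2.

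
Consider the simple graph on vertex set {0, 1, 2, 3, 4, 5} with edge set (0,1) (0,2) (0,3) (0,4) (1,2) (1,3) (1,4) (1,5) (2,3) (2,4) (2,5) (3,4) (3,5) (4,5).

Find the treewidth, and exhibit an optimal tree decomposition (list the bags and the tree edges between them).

Every bag has size at most 5, so the width is 5 − 1 = 4 and tw(G) ≤ 4. Conversely, {0, 1, 2, 3, 4} is a clique of size 5, and the vertices of any clique must share a bag in every tree decomposition; so some bag has ≥ 5 vertices and tw(G) ≥ 4. Combining the bounds, tw(G) = 4.

Treewidth 4.
Bags: B1 = {1, 2, 3, 4, 5}  B2 = {0, 1, 2, 3, 4}
Tree: B1–B2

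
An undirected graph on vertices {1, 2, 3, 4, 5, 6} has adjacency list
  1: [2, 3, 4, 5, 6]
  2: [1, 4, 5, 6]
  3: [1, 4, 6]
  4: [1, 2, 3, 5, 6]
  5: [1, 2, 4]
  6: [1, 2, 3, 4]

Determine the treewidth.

3

A width-3 tree decomposition is:
Bags: B1 = {1, 2, 4, 6}  B2 = {1, 2, 4, 5}  B3 = {1, 3, 4, 6}
Tree: B1–B2, B1–B3
Each bag holds 4 vertices, so the decomposition has width 3, which upper-bounds the treewidth. Conversely, {1, 2, 4, 5} is a clique of size 4, and the vertices of any clique must share a bag in every tree decomposition; so some bag has ≥ 4 vertices and tw(G) ≥ 3. Hence tw(G) = 3 exactly.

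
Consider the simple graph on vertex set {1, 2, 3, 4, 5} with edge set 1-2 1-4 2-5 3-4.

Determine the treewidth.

1

A width-1 tree decomposition is:
Bags: B1 = {3, 4}  B2 = {1, 4}  B3 = {1, 2}  B4 = {2, 5}
Tree: B1–B2, B2–B3, B3–B4
The largest bag has 2 vertices, giving width 1; this decomposition certifies tw(G) ≤ 1. G has an edge, so its treewidth is at least 1. Therefore the treewidth is 1.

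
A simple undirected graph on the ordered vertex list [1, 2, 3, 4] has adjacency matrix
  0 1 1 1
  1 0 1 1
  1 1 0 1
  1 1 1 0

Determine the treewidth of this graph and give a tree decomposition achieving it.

Treewidth 3.
Bags: B1 = {1, 2, 3, 4}
Tree: (single bag)

A single bag containing all 4 vertices is trivially a valid decomposition of width 3. On the other hand G contains the 4-clique {1, 2, 3, 4}. A clique must lie in a single bag of any decomposition, so no decomposition can have width below 3. The upper and lower bounds meet at 3, so that is the treewidth.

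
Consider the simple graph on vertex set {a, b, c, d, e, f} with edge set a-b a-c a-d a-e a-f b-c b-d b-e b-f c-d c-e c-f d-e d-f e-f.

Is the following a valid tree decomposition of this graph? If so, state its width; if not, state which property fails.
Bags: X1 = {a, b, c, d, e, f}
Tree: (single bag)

Yes; width 5.

Every vertex of G appears in some bag (union = {a, b, c, d, e, f}); every edge is covered by a bag; and for each vertex v the set of bags containing v is connected in the bag tree. The decomposition is therefore valid. The largest bag has 6 vertices, so the width is 5.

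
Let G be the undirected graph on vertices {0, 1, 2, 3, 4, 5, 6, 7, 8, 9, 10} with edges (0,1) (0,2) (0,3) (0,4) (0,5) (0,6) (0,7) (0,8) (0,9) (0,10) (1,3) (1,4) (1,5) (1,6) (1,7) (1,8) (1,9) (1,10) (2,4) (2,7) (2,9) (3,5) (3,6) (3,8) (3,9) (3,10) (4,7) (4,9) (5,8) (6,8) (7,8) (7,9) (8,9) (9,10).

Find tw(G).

4

A width-4 tree decomposition is:
Bags: B1 = {0, 1, 3, 8, 9}  B2 = {0, 1, 3, 5, 8}  B3 = {0, 1, 7, 8, 9}  B4 = {0, 1, 3, 9, 10}  B5 = {0, 1, 4, 7, 9}  B6 = {0, 1, 3, 6, 8}  B7 = {0, 2, 4, 7, 9}
Tree: B1–B2, B1–B3, B1–B4, B3–B5, B2–B6, B5–B7
The largest bag has 5 vertices, giving width 4; this decomposition certifies tw(G) ≤ 4. On the other hand G contains the 5-clique {0, 1, 3, 8, 9}. A clique must lie in a single bag of any decomposition, so no decomposition can have width below 4. Therefore the treewidth is 4.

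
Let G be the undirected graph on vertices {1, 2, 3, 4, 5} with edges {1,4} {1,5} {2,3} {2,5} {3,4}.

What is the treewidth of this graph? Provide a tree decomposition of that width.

The largest bag has 3 vertices, giving width 2; this decomposition certifies tw(G) ≤ 2. The edges 4–3–2–5–1–4 form a cycle, so G is not a tree and its treewidth is at least 2. The upper and lower bounds meet at 2, so that is the treewidth.

Treewidth 2.
Bags: B1 = {2, 3, 4}  B2 = {2, 4, 5}  B3 = {1, 4, 5}
Tree: B1–B2, B2–B3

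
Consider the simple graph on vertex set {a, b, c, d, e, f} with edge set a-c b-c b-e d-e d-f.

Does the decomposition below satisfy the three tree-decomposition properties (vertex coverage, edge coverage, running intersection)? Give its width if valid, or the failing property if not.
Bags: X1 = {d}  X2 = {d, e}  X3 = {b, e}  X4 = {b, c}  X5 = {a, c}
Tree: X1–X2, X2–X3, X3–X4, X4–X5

No — vertex f appears in no bag.

A tree decomposition must satisfy three properties: every vertex lies in some bag; for every edge, both endpoints lie together in some bag; and for every vertex, the bags containing it form a connected subtree. Here vertex f appears in no bag, so the decomposition is invalid.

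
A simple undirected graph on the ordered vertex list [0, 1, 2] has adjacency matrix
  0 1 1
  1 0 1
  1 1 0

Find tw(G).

2

A width-2 tree decomposition is:
Bags: B1 = {0, 1, 2}
Tree: (single bag)
With just one bag of size 3, the width is 3 − 1 = 2, so tw(G) ≤ 2. On the other hand G contains the 3-clique {0, 1, 2}. A clique must lie in a single bag of any decomposition, so no decomposition can have width below 2. The upper and lower bounds meet at 2, so that is the treewidth.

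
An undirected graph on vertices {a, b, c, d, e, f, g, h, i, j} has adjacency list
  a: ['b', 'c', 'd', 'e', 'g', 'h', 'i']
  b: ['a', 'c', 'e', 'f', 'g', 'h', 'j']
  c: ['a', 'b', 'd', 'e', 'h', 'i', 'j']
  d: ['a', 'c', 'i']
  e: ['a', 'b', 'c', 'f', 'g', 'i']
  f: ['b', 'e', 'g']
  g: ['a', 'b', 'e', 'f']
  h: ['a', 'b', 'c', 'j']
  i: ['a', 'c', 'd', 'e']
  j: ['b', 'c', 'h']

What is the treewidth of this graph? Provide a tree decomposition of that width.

Treewidth 3.
Bags: B1 = {b, e, f, g}  B2 = {a, b, e, g}  B3 = {a, b, c, e}  B4 = {a, c, e, i}  B5 = {a, b, c, h}  B6 = {a, c, d, i}  B7 = {b, c, h, j}
Tree: B1–B2, B2–B3, B3–B4, B3–B5, B4–B6, B5–B7

The largest bag has 4 vertices, giving width 3; this decomposition certifies tw(G) ≤ 3. Conversely, {a, c, d, i} is a clique of size 4, and the vertices of any clique must share a bag in every tree decomposition; so some bag has ≥ 4 vertices and tw(G) ≥ 3. The upper and lower bounds meet at 3, so that is the treewidth.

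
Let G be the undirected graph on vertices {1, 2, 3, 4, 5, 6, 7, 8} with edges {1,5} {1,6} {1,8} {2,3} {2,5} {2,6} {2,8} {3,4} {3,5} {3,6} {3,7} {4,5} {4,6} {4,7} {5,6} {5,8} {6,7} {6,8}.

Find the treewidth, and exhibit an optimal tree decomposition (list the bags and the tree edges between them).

Treewidth 3.
One optimal decomposition is:
Bags: B1 = {2, 3, 5, 6}  B2 = {2, 5, 6, 8}  B3 = {3, 4, 5, 6}  B4 = {3, 4, 6, 7}  B5 = {1, 5, 6, 8}
Tree: B1–B2, B1–B3, B3–B4, B2–B5

Each bag holds 4 vertices, so the decomposition has width 3, which upper-bounds the treewidth. Conversely, {1, 5, 6, 8} is a clique of size 4, and the vertices of any clique must share a bag in every tree decomposition; so some bag has ≥ 4 vertices and tw(G) ≥ 3. The upper and lower bounds meet at 3, so that is the treewidth.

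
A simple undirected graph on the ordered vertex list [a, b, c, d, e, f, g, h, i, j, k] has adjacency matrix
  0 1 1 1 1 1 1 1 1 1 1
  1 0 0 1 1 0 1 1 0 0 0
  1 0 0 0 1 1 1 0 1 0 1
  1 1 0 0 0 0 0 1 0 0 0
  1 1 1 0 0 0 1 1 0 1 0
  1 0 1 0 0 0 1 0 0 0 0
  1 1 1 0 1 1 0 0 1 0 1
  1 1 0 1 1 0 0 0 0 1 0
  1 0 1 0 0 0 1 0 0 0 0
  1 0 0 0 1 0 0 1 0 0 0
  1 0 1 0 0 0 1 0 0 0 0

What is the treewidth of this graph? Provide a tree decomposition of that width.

Treewidth 3.
Bags: B1 = {a, c, f, g}  B2 = {a, c, g, k}  B3 = {a, c, e, g}  B4 = {a, b, e, g}  B5 = {a, b, e, h}  B6 = {a, e, h, j}  B7 = {a, c, g, i}  B8 = {a, b, d, h}
Tree: B1–B2, B1–B3, B3–B4, B4–B5, B5–B6, B2–B7, B5–B8

The largest bag has 4 vertices, giving width 3; this decomposition certifies tw(G) ≤ 3. For the lower bound, the 4 vertices {a, b, d, h} are pairwise adjacent, and any tree decomposition puts a clique entirely inside one bag — forcing width ≥ 3. The upper and lower bounds meet at 3, so that is the treewidth.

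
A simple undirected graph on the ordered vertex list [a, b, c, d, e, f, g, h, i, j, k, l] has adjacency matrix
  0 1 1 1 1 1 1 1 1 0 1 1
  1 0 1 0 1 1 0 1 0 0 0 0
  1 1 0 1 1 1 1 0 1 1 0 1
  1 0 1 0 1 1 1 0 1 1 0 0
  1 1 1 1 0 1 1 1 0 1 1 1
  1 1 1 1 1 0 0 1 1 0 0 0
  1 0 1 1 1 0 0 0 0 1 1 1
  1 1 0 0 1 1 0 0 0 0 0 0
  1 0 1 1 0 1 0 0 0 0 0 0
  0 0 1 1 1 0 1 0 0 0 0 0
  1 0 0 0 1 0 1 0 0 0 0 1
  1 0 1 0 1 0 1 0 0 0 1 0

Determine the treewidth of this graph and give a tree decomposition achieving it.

Treewidth 4.
One optimal decomposition is:
Bags: B1 = {a, e, g, k, l}  B2 = {a, c, e, g, l}  B3 = {a, c, d, e, g}  B4 = {a, c, d, e, f}  B5 = {a, b, c, e, f}  B6 = {a, b, e, f, h}  B7 = {a, c, d, f, i}  B8 = {c, d, e, g, j}
Tree: B1–B2, B2–B3, B3–B4, B4–B5, B5–B6, B4–B7, B3–B8

The largest bag has 5 vertices, giving width 4; this decomposition certifies tw(G) ≤ 4. On the other hand G contains the 5-clique {c, d, e, g, j}. A clique must lie in a single bag of any decomposition, so no decomposition can have width below 4. The upper and lower bounds meet at 4, so that is the treewidth.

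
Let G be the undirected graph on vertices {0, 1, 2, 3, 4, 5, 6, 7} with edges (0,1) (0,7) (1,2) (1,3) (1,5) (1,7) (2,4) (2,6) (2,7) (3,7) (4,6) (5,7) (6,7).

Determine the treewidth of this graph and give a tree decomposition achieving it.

Each bag holds 3 vertices, so the decomposition has width 2, which upper-bounds the treewidth. Conversely, {2, 4, 6} is a clique of size 3, and the vertices of any clique must share a bag in every tree decomposition; so some bag has ≥ 3 vertices and tw(G) ≥ 2. The upper and lower bounds meet at 2, so that is the treewidth.

Treewidth 2.
One such decomposition:
Bags: B1 = {1, 2, 7}  B2 = {0, 1, 7}  B3 = {1, 3, 7}  B4 = {2, 6, 7}  B5 = {2, 4, 6}  B6 = {1, 5, 7}
Tree: B1–B2, B2–B3, B1–B4, B4–B5, B3–B6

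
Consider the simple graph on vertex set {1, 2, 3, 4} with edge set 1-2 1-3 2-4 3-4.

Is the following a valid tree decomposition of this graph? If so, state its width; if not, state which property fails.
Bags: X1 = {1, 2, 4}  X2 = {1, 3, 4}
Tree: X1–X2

Yes; width 2.

Every vertex of G appears in some bag (union = {1, 2, 3, 4}); every edge is covered by a bag; and for each vertex v the set of bags containing v is connected in the bag tree. The decomposition is therefore valid. The largest bag has 3 vertices, so the width is 2.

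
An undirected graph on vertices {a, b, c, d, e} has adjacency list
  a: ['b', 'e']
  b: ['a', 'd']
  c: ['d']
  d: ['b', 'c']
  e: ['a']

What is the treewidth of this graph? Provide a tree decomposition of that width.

Treewidth 1.
One such decomposition:
Bags: B1 = {a, e}  B2 = {a, b}  B3 = {b, d}  B4 = {c, d}
Tree: B1–B2, B2–B3, B3–B4

Every bag has size at most 2, so the width is 2 − 1 = 1 and tw(G) ≤ 1. G has an edge, so its treewidth is at least 1. The upper and lower bounds meet at 1, so that is the treewidth.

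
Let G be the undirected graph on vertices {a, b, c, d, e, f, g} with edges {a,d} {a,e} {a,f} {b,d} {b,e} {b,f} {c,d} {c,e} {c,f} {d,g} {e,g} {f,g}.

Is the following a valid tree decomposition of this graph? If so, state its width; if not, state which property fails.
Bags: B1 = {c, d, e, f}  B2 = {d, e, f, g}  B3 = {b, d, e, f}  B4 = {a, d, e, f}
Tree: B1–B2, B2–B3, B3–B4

Checking the three conditions: (i) the bags cover all of {a, b, c, d, e, f, g}; (ii) for each edge, some bag contains both endpoints; (iii) the bags containing any fixed vertex form a subtree. All hold, so the decomposition is valid with width 4 − 1 = 3.

Yes; width 3.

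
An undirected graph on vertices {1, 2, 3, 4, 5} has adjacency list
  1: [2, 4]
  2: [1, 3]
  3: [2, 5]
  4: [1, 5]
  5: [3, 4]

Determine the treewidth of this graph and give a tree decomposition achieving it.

Each bag holds 3 vertices, so the decomposition has width 2, which upper-bounds the treewidth. For the lower bound, G contains the cycle 2–1–4–5–3–2, so G is not a forest; only forests have treewidth ≤ 1, hence tw(G) ≥ 2. The upper and lower bounds meet at 2, so that is the treewidth.

Treewidth 2.
One optimal decomposition is:
Bags: B1 = {1, 2, 4}  B2 = {2, 4, 5}  B3 = {2, 3, 5}
Tree: B1–B2, B2–B3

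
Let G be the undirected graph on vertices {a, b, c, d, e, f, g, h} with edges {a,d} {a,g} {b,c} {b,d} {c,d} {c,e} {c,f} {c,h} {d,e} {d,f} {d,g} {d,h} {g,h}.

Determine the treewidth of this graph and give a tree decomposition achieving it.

Each bag holds 3 vertices, so the decomposition has width 2, which upper-bounds the treewidth. For the lower bound, the 3 vertices {d, g, h} are pairwise adjacent, and any tree decomposition puts a clique entirely inside one bag — forcing width ≥ 2. Combining the bounds, tw(G) = 2.

Treewidth 2.
One such decomposition:
Bags: B1 = {c, d, e}  B2 = {c, d, h}  B3 = {b, c, d}  B4 = {d, g, h}  B5 = {c, d, f}  B6 = {a, d, g}
Tree: B1–B2, B2–B3, B2–B4, B3–B5, B4–B6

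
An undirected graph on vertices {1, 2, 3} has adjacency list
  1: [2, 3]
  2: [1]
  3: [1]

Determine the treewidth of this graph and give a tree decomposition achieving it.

Treewidth 1.
Bags: B1 = {1, 3}  B2 = {1, 2}
Tree: B1–B2

Each bag holds 2 vertices, so the decomposition has width 1, which upper-bounds the treewidth. G has an edge, so its treewidth is at least 1. Therefore the treewidth is 1.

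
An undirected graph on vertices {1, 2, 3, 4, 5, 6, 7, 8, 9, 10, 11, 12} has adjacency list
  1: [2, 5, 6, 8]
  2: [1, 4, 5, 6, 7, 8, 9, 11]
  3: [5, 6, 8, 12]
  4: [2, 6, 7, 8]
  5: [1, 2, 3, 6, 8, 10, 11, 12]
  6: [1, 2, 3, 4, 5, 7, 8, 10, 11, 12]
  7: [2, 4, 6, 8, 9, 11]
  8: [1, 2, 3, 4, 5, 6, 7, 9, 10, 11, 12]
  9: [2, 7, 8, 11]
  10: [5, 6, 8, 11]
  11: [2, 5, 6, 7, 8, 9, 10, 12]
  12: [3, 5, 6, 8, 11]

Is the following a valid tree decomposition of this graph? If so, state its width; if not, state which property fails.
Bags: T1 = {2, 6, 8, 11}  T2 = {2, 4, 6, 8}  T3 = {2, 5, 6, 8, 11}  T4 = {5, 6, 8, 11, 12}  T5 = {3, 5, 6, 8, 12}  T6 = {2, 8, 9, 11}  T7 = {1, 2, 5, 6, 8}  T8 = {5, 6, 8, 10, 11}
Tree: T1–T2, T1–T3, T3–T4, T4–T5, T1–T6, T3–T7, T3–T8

A tree decomposition must satisfy three properties: every vertex lies in some bag; for every edge, both endpoints lie together in some bag; and for every vertex, the bags containing it form a connected subtree. Here vertex 7 appears in no bag, so the decomposition is invalid.

No — vertex 7 appears in no bag.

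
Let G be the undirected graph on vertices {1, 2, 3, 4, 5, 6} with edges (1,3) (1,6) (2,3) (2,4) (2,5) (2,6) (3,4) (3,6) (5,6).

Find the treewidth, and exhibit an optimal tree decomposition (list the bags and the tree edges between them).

Each bag holds 3 vertices, so the decomposition has width 2, which upper-bounds the treewidth. Conversely, {1, 3, 6} is a clique of size 3, and the vertices of any clique must share a bag in every tree decomposition; so some bag has ≥ 3 vertices and tw(G) ≥ 2. The upper and lower bounds meet at 2, so that is the treewidth.

Treewidth 2.
One optimal decomposition is:
Bags: B1 = {2, 3, 6}  B2 = {2, 3, 4}  B3 = {2, 5, 6}  B4 = {1, 3, 6}
Tree: B1–B2, B1–B3, B1–B4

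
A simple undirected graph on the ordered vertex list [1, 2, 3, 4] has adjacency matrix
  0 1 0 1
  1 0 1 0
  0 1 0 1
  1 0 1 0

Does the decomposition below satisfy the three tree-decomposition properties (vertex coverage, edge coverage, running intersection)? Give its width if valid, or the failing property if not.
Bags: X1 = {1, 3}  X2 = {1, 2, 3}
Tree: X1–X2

No — vertex 4 appears in no bag.

A tree decomposition must satisfy three properties: every vertex lies in some bag; for every edge, both endpoints lie together in some bag; and for every vertex, the bags containing it form a connected subtree. Here vertex 4 appears in no bag, so the decomposition is invalid.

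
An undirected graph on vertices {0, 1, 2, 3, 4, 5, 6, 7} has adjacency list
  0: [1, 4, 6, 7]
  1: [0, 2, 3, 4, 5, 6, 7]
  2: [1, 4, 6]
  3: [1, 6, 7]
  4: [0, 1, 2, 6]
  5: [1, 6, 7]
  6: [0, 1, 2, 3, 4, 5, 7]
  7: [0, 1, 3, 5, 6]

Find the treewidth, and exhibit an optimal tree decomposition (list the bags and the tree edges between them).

Treewidth 3.
One such decomposition:
Bags: B1 = {0, 1, 4, 6}  B2 = {0, 1, 6, 7}  B3 = {1, 3, 6, 7}  B4 = {1, 2, 4, 6}  B5 = {1, 5, 6, 7}
Tree: B1–B2, B2–B3, B1–B4, B2–B5

Every bag has size at most 4, so the width is 4 − 1 = 3 and tw(G) ≤ 3. For the lower bound, the 4 vertices {1, 2, 4, 6} are pairwise adjacent, and any tree decomposition puts a clique entirely inside one bag — forcing width ≥ 3. Combining the bounds, tw(G) = 3.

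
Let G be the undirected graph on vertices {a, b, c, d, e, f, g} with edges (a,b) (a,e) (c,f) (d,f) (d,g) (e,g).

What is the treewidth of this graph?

1

A width-1 tree decomposition is:
Bags: B1 = {a, b}  B2 = {a, e}  B3 = {e, g}  B4 = {d, g}  B5 = {d, f}  B6 = {c, f}
Tree: B1–B2, B2–B3, B3–B4, B4–B5, B5–B6
Each bag holds 2 vertices, so the decomposition has width 1, which upper-bounds the treewidth. Any graph with an edge has treewidth ≥ 1, and G has the edge b–a. Hence tw(G) = 1 exactly.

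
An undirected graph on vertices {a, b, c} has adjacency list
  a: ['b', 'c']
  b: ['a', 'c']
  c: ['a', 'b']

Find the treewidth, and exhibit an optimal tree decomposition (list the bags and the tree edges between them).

With just one bag of size 3, the width is 3 − 1 = 2, so tw(G) ≤ 2. For the lower bound, the 3 vertices {a, b, c} are pairwise adjacent, and any tree decomposition puts a clique entirely inside one bag — forcing width ≥ 2. The upper and lower bounds meet at 2, so that is the treewidth.

Treewidth 2.
Bags: B1 = {a, b, c}
Tree: (single bag)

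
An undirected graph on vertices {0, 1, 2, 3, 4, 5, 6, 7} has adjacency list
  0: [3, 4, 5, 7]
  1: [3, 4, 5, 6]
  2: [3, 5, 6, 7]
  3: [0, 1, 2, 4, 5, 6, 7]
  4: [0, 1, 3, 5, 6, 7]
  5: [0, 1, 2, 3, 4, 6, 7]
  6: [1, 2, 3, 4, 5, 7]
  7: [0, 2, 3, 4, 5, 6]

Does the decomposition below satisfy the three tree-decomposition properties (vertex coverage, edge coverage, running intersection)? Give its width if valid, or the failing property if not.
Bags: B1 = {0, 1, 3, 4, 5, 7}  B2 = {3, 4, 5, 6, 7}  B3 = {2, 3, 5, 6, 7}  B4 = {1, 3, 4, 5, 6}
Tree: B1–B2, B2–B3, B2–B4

No — bags containing vertex 1 are not connected in the tree.

A tree decomposition must satisfy three properties: every vertex lies in some bag; for every edge, both endpoints lie together in some bag; and for every vertex, the bags containing it form a connected subtree. Here bags containing vertex 1 are not connected in the tree, so the decomposition is invalid.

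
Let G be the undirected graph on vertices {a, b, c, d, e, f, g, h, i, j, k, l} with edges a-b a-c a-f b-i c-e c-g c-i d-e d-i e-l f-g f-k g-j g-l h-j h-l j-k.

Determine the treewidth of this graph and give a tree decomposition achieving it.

Treewidth 3.
Bags: B1 = {b, d, e, i}  B2 = {b, c, e, i}  B3 = {a, b, c, e}  B4 = {a, c, e, l}  B5 = {a, c, g, l}  B6 = {a, f, g, l}  B7 = {f, g, h, l}  B8 = {f, g, h, j}  B9 = {f, h, j, k}
Tree: B1–B2, B2–B3, B3–B4, B4–B5, B5–B6, B6–B7, B7–B8, B8–B9

Each bag holds 4 vertices, so the decomposition has width 3, which upper-bounds the treewidth. For the lower bound: the 4 vertex sets {b,d,i}, {e}, {c}, {a,f,g,l} are disjoint, each induces a connected subgraph, and every pair is joined by at least one edge of G. Contracting each set to a single vertex therefore yields K_{4} as a minor, and since treewidth is minor-monotone, tw(G) ≥ tw(K_{4}) = 3. Hence tw(G) = 3 exactly.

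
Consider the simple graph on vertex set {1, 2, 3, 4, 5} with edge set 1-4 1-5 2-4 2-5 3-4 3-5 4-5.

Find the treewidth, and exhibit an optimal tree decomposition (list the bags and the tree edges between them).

Treewidth 2.
Bags: B1 = {3, 4, 5}  B2 = {2, 4, 5}  B3 = {1, 4, 5}
Tree: B1–B2, B2–B3

Every bag has size at most 3, so the width is 3 − 1 = 2 and tw(G) ≤ 2. On the other hand G contains the 3-clique {1, 4, 5}. A clique must lie in a single bag of any decomposition, so no decomposition can have width below 2. Hence tw(G) = 2 exactly.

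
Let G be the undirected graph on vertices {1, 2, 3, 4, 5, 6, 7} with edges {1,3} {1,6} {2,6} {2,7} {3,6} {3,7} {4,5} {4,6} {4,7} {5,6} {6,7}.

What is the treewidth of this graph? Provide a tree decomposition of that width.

The largest bag has 3 vertices, giving width 2; this decomposition certifies tw(G) ≤ 2. For the lower bound, the 3 vertices {1, 3, 6} are pairwise adjacent, and any tree decomposition puts a clique entirely inside one bag — forcing width ≥ 2. Combining the bounds, tw(G) = 2.

Treewidth 2.
Bags: B1 = {4, 5, 6}  B2 = {4, 6, 7}  B3 = {3, 6, 7}  B4 = {2, 6, 7}  B5 = {1, 3, 6}
Tree: B1–B2, B2–B3, B3–B4, B3–B5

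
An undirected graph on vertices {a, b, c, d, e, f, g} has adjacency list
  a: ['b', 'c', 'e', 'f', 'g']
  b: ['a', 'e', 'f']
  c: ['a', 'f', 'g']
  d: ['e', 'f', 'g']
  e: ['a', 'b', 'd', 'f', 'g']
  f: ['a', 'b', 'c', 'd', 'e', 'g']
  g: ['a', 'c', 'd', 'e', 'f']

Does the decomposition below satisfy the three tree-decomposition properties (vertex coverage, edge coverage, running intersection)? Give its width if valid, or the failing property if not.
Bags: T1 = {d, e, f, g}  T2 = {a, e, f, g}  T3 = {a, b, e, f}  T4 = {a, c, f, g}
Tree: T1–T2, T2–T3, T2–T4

Checking the three conditions: (i) the bags cover all of {a, b, c, d, e, f, g}; (ii) for each edge, some bag contains both endpoints; (iii) the bags containing any fixed vertex form a subtree. All hold, so the decomposition is valid with width 4 − 1 = 3.

Yes; width 3.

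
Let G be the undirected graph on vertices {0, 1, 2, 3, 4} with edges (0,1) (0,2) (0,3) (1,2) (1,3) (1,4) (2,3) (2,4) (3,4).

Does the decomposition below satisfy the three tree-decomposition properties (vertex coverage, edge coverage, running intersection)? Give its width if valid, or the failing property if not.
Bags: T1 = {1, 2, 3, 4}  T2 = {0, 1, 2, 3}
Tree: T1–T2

Yes; width 3.

Vertex coverage: the bags together contain {0, 1, 2, 3, 4}, the full vertex set. Edge coverage: each edge of G has both endpoints in at least one bag. Running intersection: for every vertex, the bags containing it form a connected subtree. All three properties hold, so this is a valid tree decomposition of width max|bag| − 1 = 3, and hence tw(G) ≤ 3.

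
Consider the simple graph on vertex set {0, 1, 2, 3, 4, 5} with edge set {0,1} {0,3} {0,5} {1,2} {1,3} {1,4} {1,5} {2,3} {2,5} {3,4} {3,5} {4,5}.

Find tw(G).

3

A width-3 tree decomposition is:
Bags: B1 = {1, 2, 3, 5}  B2 = {1, 3, 4, 5}  B3 = {0, 1, 3, 5}
Tree: B1–B2, B2–B3
The largest bag has 4 vertices, giving width 3; this decomposition certifies tw(G) ≤ 3. For the lower bound, the 4 vertices {0, 1, 3, 5} are pairwise adjacent, and any tree decomposition puts a clique entirely inside one bag — forcing width ≥ 3. The upper and lower bounds meet at 3, so that is the treewidth.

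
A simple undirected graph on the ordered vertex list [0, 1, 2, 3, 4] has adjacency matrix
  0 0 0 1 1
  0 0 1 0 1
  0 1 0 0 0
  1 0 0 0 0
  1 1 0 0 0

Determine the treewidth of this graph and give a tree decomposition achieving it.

Treewidth 1.
One optimal decomposition is:
Bags: B1 = {0, 3}  B2 = {0, 4}  B3 = {1, 4}  B4 = {1, 2}
Tree: B1–B2, B2–B3, B3–B4

Each bag holds 2 vertices, so the decomposition has width 1, which upper-bounds the treewidth. Any graph with an edge has treewidth ≥ 1, and G has the edge 3–0. Combining the bounds, tw(G) = 1.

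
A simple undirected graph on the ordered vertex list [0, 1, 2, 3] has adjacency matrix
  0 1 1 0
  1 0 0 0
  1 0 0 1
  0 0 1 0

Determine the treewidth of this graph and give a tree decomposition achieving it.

The largest bag has 2 vertices, giving width 1; this decomposition certifies tw(G) ≤ 1. Any graph with an edge has treewidth ≥ 1, and G has the edge 3–2. Combining the bounds, tw(G) = 1.

Treewidth 1.
Bags: B1 = {2, 3}  B2 = {0, 2}  B3 = {0, 1}
Tree: B1–B2, B2–B3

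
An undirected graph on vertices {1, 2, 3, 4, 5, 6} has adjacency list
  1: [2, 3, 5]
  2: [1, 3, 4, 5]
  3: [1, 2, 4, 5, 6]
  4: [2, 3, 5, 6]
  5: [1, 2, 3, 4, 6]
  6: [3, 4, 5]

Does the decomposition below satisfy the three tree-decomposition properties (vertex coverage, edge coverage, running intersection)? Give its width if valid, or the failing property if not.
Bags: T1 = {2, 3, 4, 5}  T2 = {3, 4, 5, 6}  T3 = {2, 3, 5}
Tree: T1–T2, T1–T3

A tree decomposition must satisfy three properties: every vertex lies in some bag; for every edge, both endpoints lie together in some bag; and for every vertex, the bags containing it form a connected subtree. Here vertex 1 appears in no bag, so the decomposition is invalid.

No — vertex 1 appears in no bag.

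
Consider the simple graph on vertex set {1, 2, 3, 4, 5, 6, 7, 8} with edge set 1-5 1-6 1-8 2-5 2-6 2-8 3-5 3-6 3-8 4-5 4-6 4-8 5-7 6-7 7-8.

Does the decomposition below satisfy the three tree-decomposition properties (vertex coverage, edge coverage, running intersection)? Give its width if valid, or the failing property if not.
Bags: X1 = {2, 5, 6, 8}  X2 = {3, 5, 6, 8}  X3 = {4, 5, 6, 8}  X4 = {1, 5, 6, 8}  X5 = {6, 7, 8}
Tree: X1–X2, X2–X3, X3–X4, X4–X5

No — edge (5,7) lies in no bag.

A tree decomposition must satisfy three properties: every vertex lies in some bag; for every edge, both endpoints lie together in some bag; and for every vertex, the bags containing it form a connected subtree. Here edge (5,7) lies in no bag, so the decomposition is invalid.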